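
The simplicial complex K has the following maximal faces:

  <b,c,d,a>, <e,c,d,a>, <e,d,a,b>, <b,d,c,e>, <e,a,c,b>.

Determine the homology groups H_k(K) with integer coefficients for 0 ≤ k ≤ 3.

Order the vertices as a < b < c < d < e. Listing each simplex with vertices in this order, K has dimension 3 with simplices:

  0-simplices (5): a, b, c, d, e
  1-simplices (10): ab, ac, ad, ae, bc, bd, be, cd, ce, de
  2-simplices (10): abc, abd, abe, acd, ace, ade, bcd, bce, bde, cde
  3-simplices (5): abcd, abce, abde, acde, bcde

giving chain groups C_0 ≅ Z^5, C_1 ≅ Z^10, C_2 ≅ Z^10, C_3 ≅ Z^5.

Boundary ∂_1: C_1 → C_0 sends each edge [p,q] (with p < q) to q − p.
This gives a 5×10 integer matrix of rank 4; reducing to Smith normal form yields diagonal entries (1,1,1,1).

The boundary map ∂_2: C_2 → C_1 sends each 2-simplex [p,q,r] to [q,r] − [p,r] + [p,q]. For instance
  ∂abe = be − ae + ab,
  ∂ace = ce − ae + ac.
As a 10×10 matrix over Z this has rank 6, with invariant factors (1,1,1,1,1,1).

∂_3: C_3 → C_2 sends each 3-simplex σ to the alternating sum Σ_i (−1)^i (σ with its i-th vertex removed). For instance
  ∂bcde = cde − bde + bce − bcd,
  ∂abce = bce − ace + abe − abc.
This gives a 10×5 integer matrix of rank 4; reducing to Smith normal form yields diagonal entries (1,1,1,1).

From H_k ≅ ker(∂_k) / im(∂_{k+1}) we obtain:

  H_0: rank C_0 − rank ∂_1 = 5 − 4 = 1, and the invariant factors of ∂_1 are all 1, so H_0 ≅ Z.
  H_1: rank ker ∂_1 − rank ∂_2 = (10 − 4) − 6 = 0, and the invariant factors of ∂_2 are all 1, so H_1 ≅ 0.
  H_2: rank ker ∂_2 − rank ∂_3 = (10 − 6) − 4 = 0, and the invariant factors of ∂_3 are all 1, so H_2 ≅ 0.
  H_3: rank ker ∂_3 − rank ∂_4 = (5 − 4) − 0 = 1, and there is no ∂_4, so H_3 ≅ Z.

H_0 ≅ Z,  H_1 = 0,  H_2 = 0,  H_3 ≅ Z.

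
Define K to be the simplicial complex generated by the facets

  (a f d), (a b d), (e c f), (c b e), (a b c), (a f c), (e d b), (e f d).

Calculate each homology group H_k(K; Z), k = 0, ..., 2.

H_0 = Z,  H_1 = 0,  H_2 = Z.

Take the total order a < b < c < d < e < f on the vertex set. Then K (dimension 2) consists of the simplices:

  0-simplices (6): a, b, c, d, e, f
  1-simplices (12): ab, ac, ad, af, bc, bd, be, ce, cf, de, df, ef
  2-simplices (8): abc, abd, acf, adf, bce, bde, cef, def

Hence C_0 ≅ Z^6, C_1 ≅ Z^12, C_2 ≅ Z^8.

The boundary map ∂_1: C_1 → C_0 sends each edge [p,q] (with p < q) to q − p. For instance
  ∂af = f − a.
This gives a 6×12 integer matrix of rank 5; reducing to Smith normal form yields diagonal entries (1,1,1,1,1).

Boundary ∂_2: C_2 → C_1 maps a triangle to the signed sum of its edges. For instance
  ∂bde = de − be + bd,
  ∂adf = df − af + ad.
This gives a 12×8 integer matrix of rank 7; reducing to Smith normal form yields diagonal entries (1,1,1,1,1,1,1).

Reading off H_k = ker ∂_k / im ∂_{k+1}:

  H_0: rank C_0 − rank ∂_1 = 6 − 5 = 1, and the invariant factors of ∂_1 are all 1, so H_0 = Z.
  H_1: rank ker ∂_1 − rank ∂_2 = (12 − 5) − 7 = 0, and the invariant factors of ∂_2 are all 1, so H_1 = 0.
  H_2: rank ker ∂_2 − rank ∂_3 = (8 − 7) − 0 = 1, and there is no ∂_3, so H_2 = Z.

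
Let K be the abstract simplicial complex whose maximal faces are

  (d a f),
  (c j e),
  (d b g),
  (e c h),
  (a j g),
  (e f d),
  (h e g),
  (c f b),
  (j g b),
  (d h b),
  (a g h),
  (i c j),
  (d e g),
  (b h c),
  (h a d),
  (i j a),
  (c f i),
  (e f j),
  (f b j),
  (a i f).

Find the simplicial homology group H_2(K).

Fix the vertex order a < b < c < d < e < f < g < h < i < j and write every simplex with vertices in increasing order. Then dim K = 2 and the simplices of K are:

  0-simplices (10): a, b, c, d, e, f, g, h, i, j
  1-simplices (30): ad, af, ag, ah, ai, aj, bc, bd, bf, bg, bh, bj, ce, cf, ch, ci, cj, de, df, dg, dh, ef, eg, eh, ej, fi, fj, gh, gj, ij
  2-simplices (20): adf, adh, afi, agh, agj, aij, bcf, bch, bdg, bdh, bfj, bgj, ceh, cej, cfi, cij, def, deg, efj, egh

so the chain groups are C_0 ≅ Z^10, C_1 ≅ Z^30, C_2 ≅ Z^20.

∂_1: C_1 → C_0 sends each edge [p,q] (with p < q) to q − p.
This gives a 10×30 integer matrix of rank 9; reducing to Smith normal form yields diagonal entries (1,1,1,1,1,1,1,1,1).

The boundary map ∂_2: C_2 → C_1 maps a triangle to the signed sum of its edges. For instance
  ∂efj = fj − ej + ef,
  ∂adh = dh − ah + ad.
As a 30×20 matrix over Z this has rank 20, with invariant factors (1,1,1,1,1,1,1,1,1,1,1,1,1,1,1,1,1,1,1,2).

Reading off H_k = ker ∂_k / im ∂_{k+1}:

  H_2: rank ker ∂_2 − rank ∂_3 = (20 − 20) − 0 = 0, and there is no ∂_3, so H_2 = 0.

(K is a triangulation of the Klein bottle.)

H_2 ≅ 0.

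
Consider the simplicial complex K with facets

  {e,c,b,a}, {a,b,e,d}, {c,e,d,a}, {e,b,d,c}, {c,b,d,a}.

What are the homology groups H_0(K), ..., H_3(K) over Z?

H_0 ≅ Z,  H_1 = 0,  H_2 = 0,  H_3 ≅ Z.

K has 5 vertices, 10 edges, 10 triangles, 5 3-simplices.
rank ∂_0 = 0, rank ∂_1 = 4 ⇒ b_0 = 5 − 0 − 4 = 1; all invariant factors of ∂_1 are 1 so no torsion. So H_0 = Z.
rank ∂_1 = 4, rank ∂_2 = 6 ⇒ b_1 = 10 − 4 − 6 = 0; all invariant factors of ∂_2 are 1 so no torsion. So H_1 = 0.
rank ∂_2 = 6, rank ∂_3 = 4 ⇒ b_2 = 10 − 6 − 4 = 0; all invariant factors of ∂_3 are 1 so no torsion. So H_2 = 0.
rank ∂_3 = 4, rank ∂_4 = 0 ⇒ b_3 = 5 − 4 − 0 = 1. So H_3 = Z.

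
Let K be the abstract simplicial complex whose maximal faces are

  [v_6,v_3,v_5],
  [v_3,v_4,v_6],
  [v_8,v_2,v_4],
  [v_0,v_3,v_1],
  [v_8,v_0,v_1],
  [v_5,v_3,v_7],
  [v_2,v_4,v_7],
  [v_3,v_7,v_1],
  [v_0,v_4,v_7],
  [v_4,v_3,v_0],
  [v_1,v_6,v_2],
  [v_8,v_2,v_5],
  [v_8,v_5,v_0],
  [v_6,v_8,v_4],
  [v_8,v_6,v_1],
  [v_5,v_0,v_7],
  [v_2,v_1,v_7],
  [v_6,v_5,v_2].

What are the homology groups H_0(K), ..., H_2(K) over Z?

Fix the vertex order v_0 < v_1 < v_2 < v_3 < v_4 < v_5 < v_6 < v_7 < v_8 and write every simplex with vertices in increasing order. Then dim K = 2 and the simplices of K are:

  0-simplices (9): [v_0], [v_1], [v_2], [v_3], [v_4], [v_5], [v_6], [v_7], [v_8]
  1-simplices (27): (27 of them)
  2-simplices (18): (18 of them)

giving chain groups C_0 ≅ Z^9, C_1 ≅ Z^27, C_2 ≅ Z^18.

Boundary ∂_1: C_1 → C_0 is given by ∂[p,q] = [q] − [p]. For instance
  ∂[v_2,v_4] = [v_4] − [v_2].
The resulting 9×27 matrix has rank 8, and its Smith normal form has invariant factors (1,1,1,1,1,1,1,1).

Boundary ∂_2: C_2 → C_1 acts by ∂[p,q,r] = [q,r] − [p,r] + [p,q]. For instance
  ∂[v_2,v_4,v_8] = [v_4,v_8] − [v_2,v_8] + [v_2,v_4],
  ∂[v_3,v_4,v_6] = [v_4,v_6] − [v_3,v_6] + [v_3,v_4].
As a 27×18 matrix over Z this has rank 18, with invariant factors (1,1,1,1,1,1,1,1,1,1,1,1,1,1,1,1,1,2).

Reading off H_k = ker ∂_k / im ∂_{k+1}:

  H_0: rank C_0 − rank ∂_1 = 9 − 8 = 1, and the invariant factors of ∂_1 are all 1, so H_0 = Z.
  H_1: rank ker ∂_1 − rank ∂_2 = (27 − 8) − 18 = 1, and ∂_2 has invariant factor 2 > 1, so H_1 = Z ⊕ Z/2.
  H_2: rank ker ∂_2 − rank ∂_3 = (18 − 18) − 0 = 0, and there is no ∂_3, so H_2 = 0.

H_0 = Z,  H_1 = Z ⊕ Z/2,  H_2 = 0.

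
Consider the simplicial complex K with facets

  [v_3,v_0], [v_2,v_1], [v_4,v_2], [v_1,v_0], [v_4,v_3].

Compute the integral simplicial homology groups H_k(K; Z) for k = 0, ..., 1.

H_0 ≅ Z,  H_1 ≅ Z.

We work with the vertex ordering v_0 < v_1 < v_2 < v_3 < v_4. The simplices of K, each written with vertices in increasing order, are:

  0-simplices (5): [v_0], [v_1], [v_2], [v_3], [v_4]
  1-simplices (5): [v_0,v_1], [v_0,v_3], [v_1,v_2], [v_2,v_4], [v_3,v_4]

giving chain groups C_0 ≅ Z^5, C_1 ≅ Z^5.

∂_1: C_1 → C_0 is given by ∂[p,q] = [q] − [p]. For instance
  ∂[v_1,v_2] = [v_2] − [v_1].
This gives a 5×5 integer matrix of rank 4; reducing to Smith normal form yields diagonal entries (1,1,1,1).

Reading off H_k = ker ∂_k / im ∂_{k+1}:

  H_0: rank C_0 − rank ∂_1 = 5 − 4 = 1, and the invariant factors of ∂_1 are all 1, so H_0 = Z.
  H_1: rank ker ∂_1 − rank ∂_2 = (5 − 4) − 0 = 1, and there is no ∂_2, so H_1 = Z.

(K is a triangulation of the circle S^1.)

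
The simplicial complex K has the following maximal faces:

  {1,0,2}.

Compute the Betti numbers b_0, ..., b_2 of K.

Fix the vertex order 0 < 1 < 2 and write every simplex with vertices in increasing order. Then dim K = 2 and the simplices of K are:

  0-simplices (3): [0], [1], [2]
  1-simplices (3): [0,1], [0,2], [1,2]
  2-simplices (1): [0,1,2]

Hence C_0 ≅ Z^3, C_1 ≅ Z^3, C_2 ≅ Z^1.

The boundary map ∂_1: C_1 → C_0 maps an edge to its endpoints' difference, ∂[p,q] = q − p. For instance
  ∂[0,1] = [1] − [0].
The 3×3 boundary matrix has rank 2 and Smith normal form diag(1,1).

∂_2: C_2 → C_1 maps a triangle to the signed sum of its edges. For instance
  ∂[0,1,2] = [1,2] − [0,2] + [0,1].
This gives a 3×1 integer matrix of rank 1; reducing to Smith normal form yields diagonal entries (1).

Now H_k = ker ∂_k / im ∂_{k+1}, so:

  H_0: rank C_0 − rank ∂_1 = 3 − 2 = 1, and the invariant factors of ∂_1 are all 1, so H_0 = Z.
  H_1: rank ker ∂_1 − rank ∂_2 = (3 − 2) − 1 = 0, and the invariant factors of ∂_2 are all 1, so H_1 = 0.
  H_2: rank ker ∂_2 − rank ∂_3 = (1 − 1) − 0 = 0, and there is no ∂_3, so H_2 = 0.

As a check, the Euler characteristic is 3 − 3 + 1 = 1, which agrees with 1 − 0 + 0 = 1.

Hence the Betti numbers are b_0 = 1, b_1 = 0, b_2 = 0.

b_0 = 1, b_1 = 0, b_2 = 0.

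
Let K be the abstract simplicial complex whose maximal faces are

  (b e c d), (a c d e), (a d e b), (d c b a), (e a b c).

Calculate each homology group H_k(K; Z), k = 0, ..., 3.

K has 5 vertices, 10 edges, 10 triangles, 5 3-simplices.
rank ∂_0 = 0, rank ∂_1 = 4 ⇒ b_0 = 5 − 0 − 4 = 1; all invariant factors of ∂_1 are 1 so no torsion. So H_0 = Z.
rank ∂_1 = 4, rank ∂_2 = 6 ⇒ b_1 = 10 − 4 − 6 = 0; all invariant factors of ∂_2 are 1 so no torsion. So H_1 = 0.
rank ∂_2 = 6, rank ∂_3 = 4 ⇒ b_2 = 10 − 6 − 4 = 0; all invariant factors of ∂_3 are 1 so no torsion. So H_2 = 0.
rank ∂_3 = 4, rank ∂_4 = 0 ⇒ b_3 = 5 − 4 − 0 = 1. So H_3 = Z.

H_0 ≅ Z,  H_1 = 0,  H_2 = 0,  H_3 ≅ Z.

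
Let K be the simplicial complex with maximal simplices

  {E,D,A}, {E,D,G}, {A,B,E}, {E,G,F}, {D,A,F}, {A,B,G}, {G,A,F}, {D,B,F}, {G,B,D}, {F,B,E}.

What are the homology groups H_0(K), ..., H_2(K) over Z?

We work with the vertex ordering A < B < D < E < F < G. The simplices of K, each written with vertices in increasing order, are:

  0-simplices (6): A, B, D, E, F, G
  1-simplices (15): AB, AD, AE, AF, AG, BD, BE, BF, BG, DE, DF, DG, EF, EG, FG
  2-simplices (10): ABE, ABG, ADE, ADF, AFG, BDF, BDG, BEF, DEG, EFG

giving chain groups C_0 ≅ Z^6, C_1 ≅ Z^15, C_2 ≅ Z^10.

The boundary map ∂_1: C_1 → C_0 maps an edge to its endpoints' difference, ∂[p,q] = q − p.
The 6×15 boundary matrix has rank 5 and Smith normal form diag(1,1,1,1,1).

Boundary ∂_2: C_2 → C_1 maps a triangle to the signed sum of its edges. For instance
  ∂ADE = DE − AE + AD,
  ∂DEG = EG − DG + DE.
The resulting 15×10 matrix has rank 10, and its Smith normal form has invariant factors (1,1,1,1,1,1,1,1,1,2).

Computing H_k = (kernel of ∂_k) / (image of ∂_{k+1}):

  H_0: rank C_0 − rank ∂_1 = 6 − 5 = 1, and the invariant factors of ∂_1 are all 1, so H_0 = Z.
  H_1: rank ker ∂_1 − rank ∂_2 = (15 − 5) − 10 = 0, and ∂_2 has invariant factor 2 > 1, so H_1 = Z/2.
  H_2: rank ker ∂_2 − rank ∂_3 = (10 − 10) − 0 = 0, and there is no ∂_3, so H_2 = 0.

H_0 = Z,  H_1 = Z/2,  H_2 = 0.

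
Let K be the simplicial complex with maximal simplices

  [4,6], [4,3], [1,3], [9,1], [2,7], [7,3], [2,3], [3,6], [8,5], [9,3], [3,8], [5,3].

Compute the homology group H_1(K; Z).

H_1 ≅ Z^4.

K has 9 vertices, 12 edges.
rank ∂_1 = 8, rank ∂_2 = 0 ⇒ b_1 = 12 − 8 − 0 = 4. So H_1 = Z^4.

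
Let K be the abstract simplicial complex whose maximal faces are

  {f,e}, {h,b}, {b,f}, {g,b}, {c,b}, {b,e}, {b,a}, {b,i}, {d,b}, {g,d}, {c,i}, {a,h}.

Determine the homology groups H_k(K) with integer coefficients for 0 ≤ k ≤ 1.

We work with the vertex ordering a < b < c < d < e < f < g < h < i. The simplices of K, each written with vertices in increasing order, are:

  0-simplices (9): a, b, c, d, e, f, g, h, i
  1-simplices (12): ab, ah, bc, bd, be, bf, bg, bh, bi, ci, dg, ef

Hence C_0 ≅ Z^9, C_1 ≅ Z^12.

The boundary map ∂_1: C_1 → C_0 is given by ∂[p,q] = [q] − [p]. For instance
  ∂ci = i − c.
As a 9×12 matrix over Z this has rank 8, with invariant factors (1,1,1,1,1,1,1,1).

Computing H_k = (kernel of ∂_k) / (image of ∂_{k+1}):

  H_0: rank C_0 − rank ∂_1 = 9 − 8 = 1, and the invariant factors of ∂_1 are all 1, so H_0 = Z.
  H_1: rank ker ∂_1 − rank ∂_2 = (12 − 8) − 0 = 4, and there is no ∂_2, so H_1 = Z^4.

H_0 = Z,  H_1 = Z^4.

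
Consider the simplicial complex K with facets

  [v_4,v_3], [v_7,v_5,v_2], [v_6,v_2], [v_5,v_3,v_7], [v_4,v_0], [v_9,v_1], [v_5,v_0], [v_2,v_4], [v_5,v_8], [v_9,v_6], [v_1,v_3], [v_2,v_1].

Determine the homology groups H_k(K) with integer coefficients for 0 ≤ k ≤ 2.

Fix the vertex order v_0 < v_1 < v_2 < v_3 < v_4 < v_5 < v_6 < v_7 < v_8 < v_9 and write every simplex with vertices in increasing order. Then dim K = 2 and the simplices of K are:

  0-simplices (10): [v_0], [v_1], [v_2], [v_3], [v_4], [v_5], [v_6], [v_7], [v_8], [v_9]
  1-simplices (15): (15 of them)
  2-simplices (2): [v_2,v_5,v_7], [v_3,v_5,v_7]

Hence C_0 ≅ Z^10, C_1 ≅ Z^15, C_2 ≅ Z^2.

The boundary map ∂_1: C_1 → C_0 is given by ∂[p,q] = [q] − [p]. For instance
  ∂[v_3,v_7] = [v_7] − [v_3].
This gives a 10×15 integer matrix of rank 9; reducing to Smith normal form yields diagonal entries (1,1,1,1,1,1,1,1,1).

The boundary map ∂_2: C_2 → C_1 sends each 2-simplex [p,q,r] to [q,r] − [p,r] + [p,q]. For instance
  ∂[v_3,v_5,v_7] = [v_5,v_7] − [v_3,v_7] + [v_3,v_5],
  ∂[v_2,v_5,v_7] = [v_5,v_7] − [v_2,v_7] + [v_2,v_5].
As a 15×2 matrix over Z this has rank 2, with invariant factors (1,1).

From H_k ≅ ker(∂_k) / im(∂_{k+1}) we obtain:

  H_0: rank C_0 − rank ∂_1 = 10 − 9 = 1, and the invariant factors of ∂_1 are all 1, so H_0 ≅ Z.
  H_1: rank ker ∂_1 − rank ∂_2 = (15 − 9) − 2 = 4, and the invariant factors of ∂_2 are all 1, so H_1 ≅ Z^4.
  H_2: rank ker ∂_2 − rank ∂_3 = (2 − 2) − 0 = 0, and there is no ∂_3, so H_2 ≅ 0.

H_0 ≅ Z,  H_1 ≅ Z^4,  H_2 = 0.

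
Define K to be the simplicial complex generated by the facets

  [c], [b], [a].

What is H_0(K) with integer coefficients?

H_0 ≅ Z^3.

K has 3 vertices.
rank ∂_0 = 0, rank ∂_1 = 0 ⇒ b_0 = 3 − 0 − 0 = 3. So H_0 ≅ Z^3.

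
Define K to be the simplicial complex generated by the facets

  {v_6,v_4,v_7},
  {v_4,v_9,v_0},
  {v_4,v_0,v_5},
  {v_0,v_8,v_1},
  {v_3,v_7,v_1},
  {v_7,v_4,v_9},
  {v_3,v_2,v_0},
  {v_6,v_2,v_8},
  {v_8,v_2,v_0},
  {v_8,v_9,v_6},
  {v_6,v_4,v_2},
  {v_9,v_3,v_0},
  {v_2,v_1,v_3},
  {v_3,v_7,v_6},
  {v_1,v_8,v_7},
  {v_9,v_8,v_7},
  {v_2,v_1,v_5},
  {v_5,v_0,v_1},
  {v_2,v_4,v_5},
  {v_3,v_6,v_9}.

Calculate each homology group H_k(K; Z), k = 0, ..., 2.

H_0 ≅ Z,  H_1 ≅ Z ⊕ Z/2,  H_2 = 0.

Fix the vertex order v_0 < v_1 < v_2 < v_3 < v_4 < v_5 < v_6 < v_7 < v_8 < v_9 and write every simplex with vertices in increasing order. Then dim K = 2 and the simplices of K are:

  0-simplices (10): [v_0], [v_1], [v_2], [v_3], [v_4], [v_5], [v_6], [v_7], [v_8], [v_9]
  1-simplices (30): (30 of them)
  2-simplices (20): (20 of them)

giving chain groups C_0 ≅ Z^10, C_1 ≅ Z^30, C_2 ≅ Z^20.

∂_1: C_1 → C_0 is given by ∂[p,q] = [q] − [p]. For instance
  ∂[v_8,v_9] = [v_9] − [v_8].
This gives a 10×30 integer matrix of rank 9; reducing to Smith normal form yields diagonal entries (1,1,1,1,1,1,1,1,1).

Boundary ∂_2: C_2 → C_1 maps a triangle to the signed sum of its edges. For instance
  ∂[v_7,v_8,v_9] = [v_8,v_9] − [v_7,v_9] + [v_7,v_8],
  ∂[v_3,v_6,v_7] = [v_6,v_7] − [v_3,v_7] + [v_3,v_6].
This gives a 30×20 integer matrix of rank 20; reducing to Smith normal form yields diagonal entries (1,1,1,1,1,1,1,1,1,1,1,1,1,1,1,1,1,1,1,2).

Now H_k = ker ∂_k / im ∂_{k+1}, so:

  H_0: rank C_0 − rank ∂_1 = 10 − 9 = 1, and the invariant factors of ∂_1 are all 1, so H_0 = Z.
  H_1: rank ker ∂_1 − rank ∂_2 = (30 − 9) − 20 = 1, and ∂_2 has invariant factor 2 > 1, so H_1 = Z ⊕ Z/2.
  H_2: rank ker ∂_2 − rank ∂_3 = (20 − 20) − 0 = 0, and there is no ∂_3, so H_2 = 0.

As a check, the Euler characteristic is 10 − 30 + 20 = 0, which agrees with 1 − 1 + 0 = 0.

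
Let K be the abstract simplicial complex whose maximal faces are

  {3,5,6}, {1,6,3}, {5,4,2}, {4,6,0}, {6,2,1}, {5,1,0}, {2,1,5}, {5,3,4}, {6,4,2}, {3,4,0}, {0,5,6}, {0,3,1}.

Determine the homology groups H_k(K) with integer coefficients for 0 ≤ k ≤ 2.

Order the vertices as 0 < 1 < 2 < 3 < 4 < 5 < 6. Listing each simplex with vertices in this order, K has dimension 2 with simplices:

  0-simplices (7): [0], [1], [2], [3], [4], [5], [6]
  1-simplices (18): [0,1], [0,3], [0,4], [0,5], [0,6], [1,2], [1,3], [1,5], [1,6], [2,4], [2,5], [2,6], [3,4], [3,5], [3,6], [4,5], [4,6], [5,6]
  2-simplices (12): [0,1,3], [0,1,5], [0,3,4], [0,4,6], [0,5,6], [1,2,5], [1,2,6], [1,3,6], [2,4,5], [2,4,6], [3,4,5], [3,5,6]

so the chain groups are C_0 ≅ Z^7, C_1 ≅ Z^18, C_2 ≅ Z^12.

∂_1: C_1 → C_0 maps an edge to its endpoints' difference, ∂[p,q] = q − p. For instance
  ∂[2,5] = [5] − [2].
The resulting 7×18 matrix has rank 6, and its Smith normal form has invariant factors (1,1,1,1,1,1).

∂_2: C_2 → C_1 maps a triangle to the signed sum of its edges. For instance
  ∂[0,5,6] = [5,6] − [0,6] + [0,5],
  ∂[1,2,6] = [2,6] − [1,6] + [1,2].
As a 18×12 matrix over Z this has rank 12, with invariant factors (1,1,1,1,1,1,1,1,1,1,1,2).

Now H_k = ker ∂_k / im ∂_{k+1}, so:

  H_0: rank C_0 − rank ∂_1 = 7 − 6 = 1, and the invariant factors of ∂_1 are all 1, so H_0 ≅ Z.
  H_1: rank ker ∂_1 − rank ∂_2 = (18 − 6) − 12 = 0, and ∂_2 has invariant factor 2 > 1, so H_1 ≅ Z/2.
  H_2: rank ker ∂_2 − rank ∂_3 = (12 − 12) − 0 = 0, and there is no ∂_3, so H_2 ≅ 0.

H_0 ≅ Z,  H_1 ≅ Z/2,  H_2 = 0.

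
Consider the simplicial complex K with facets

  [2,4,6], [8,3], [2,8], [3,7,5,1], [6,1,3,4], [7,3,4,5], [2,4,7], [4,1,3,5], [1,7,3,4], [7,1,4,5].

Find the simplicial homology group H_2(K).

H_2 ≅ 0.

Order the vertices as 1 < 2 < 3 < 4 < 5 < 6 < 7 < 8. Listing each simplex with vertices in this order, K has dimension 3 with simplices:

  0-simplices (8): [1], [2], [3], [4], [5], [6], [7], [8]
  1-simplices (18): [1,3], [1,4], [1,5], [1,6], [1,7], [2,4], [2,6], [2,7], [2,8], [3,4], [3,5], [3,6], [3,7], [3,8], [4,5], [4,6], [4,7], [5,7]
  2-simplices (15): [1,3,4], [1,3,5], [1,3,6], [1,3,7], [1,4,5], [1,4,6], [1,4,7], [1,5,7], [2,4,6], [2,4,7], [3,4,5], [3,4,6], [3,4,7], [3,5,7], [4,5,7]
  3-simplices (6): [1,3,4,5], [1,3,4,6], [1,3,4,7], [1,3,5,7], [1,4,5,7], [3,4,5,7]

Hence C_0 ≅ Z^8, C_1 ≅ Z^18, C_2 ≅ Z^15, C_3 ≅ Z^6.

Boundary ∂_1: C_1 → C_0 is given by ∂[p,q] = [q] − [p].
The resulting 8×18 matrix has rank 7, and its Smith normal form has invariant factors (1,1,1,1,1,1,1).

The boundary map ∂_2: C_2 → C_1 sends each 2-simplex [p,q,r] to [q,r] − [p,r] + [p,q]. For instance
  ∂[1,3,7] = [3,7] − [1,7] + [1,3],
  ∂[1,4,5] = [4,5] − [1,5] + [1,4].
The resulting 18×15 matrix has rank 10, and its Smith normal form has invariant factors (1,1,1,1,1,1,1,1,1,1).

∂_3: C_3 → C_2 sends each 3-simplex σ to the alternating sum Σ_i (−1)^i (σ with its i-th vertex removed). For instance
  ∂[1,4,5,7] = [4,5,7] − [1,5,7] + [1,4,7] − [1,4,5],
  ∂[1,3,4,5] = [3,4,5] − [1,4,5] + [1,3,5] − [1,3,4].
The 15×6 boundary matrix has rank 5 and Smith normal form diag(1,1,1,1,1).

Computing H_k = (kernel of ∂_k) / (image of ∂_{k+1}):

  H_2: rank ker ∂_2 − rank ∂_3 = (15 − 10) − 5 = 0, and the invariant factors of ∂_3 are all 1, so H_2 ≅ 0.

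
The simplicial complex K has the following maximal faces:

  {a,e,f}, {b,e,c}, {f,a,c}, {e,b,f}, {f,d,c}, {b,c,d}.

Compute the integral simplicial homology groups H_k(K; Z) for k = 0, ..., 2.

Order the vertices as a < b < c < d < e < f. Listing each simplex with vertices in this order, K has dimension 2 with simplices:

  0-simplices (6): a, b, c, d, e, f
  1-simplices (12): ac, ae, af, bc, bd, be, bf, cd, ce, cf, df, ef
  2-simplices (6): acf, aef, bcd, bce, bef, cdf

Hence C_0 ≅ Z^6, C_1 ≅ Z^12, C_2 ≅ Z^6.

The boundary map ∂_1: C_1 → C_0 maps an edge to its endpoints' difference, ∂[p,q] = q − p. For instance
  ∂ce = e − c.
The resulting 6×12 matrix has rank 5, and its Smith normal form has invariant factors (1,1,1,1,1).

Boundary ∂_2: C_2 → C_1 sends each 2-simplex [p,q,r] to [q,r] − [p,r] + [p,q]. For instance
  ∂bcd = cd − bd + bc,
  ∂acf = cf − af + ac.
The 12×6 boundary matrix has rank 6 and Smith normal form diag(1,1,1,1,1,1).

From H_k ≅ ker(∂_k) / im(∂_{k+1}) we obtain:

  H_0: rank C_0 − rank ∂_1 = 6 − 5 = 1, and the invariant factors of ∂_1 are all 1, so H_0 ≅ Z.
  H_1: rank ker ∂_1 − rank ∂_2 = (12 − 5) − 6 = 1, and the invariant factors of ∂_2 are all 1, so H_1 ≅ Z.
  H_2: rank ker ∂_2 − rank ∂_3 = (6 − 6) − 0 = 0, and there is no ∂_3, so H_2 ≅ 0.

As a check, the Euler characteristic is 6 − 12 + 6 = 0, which agrees with 1 − 1 + 0 = 0.
(K is a triangulation of the cylinder S^1 x I.)

H_0 ≅ Z,  H_1 ≅ Z,  H_2 = 0.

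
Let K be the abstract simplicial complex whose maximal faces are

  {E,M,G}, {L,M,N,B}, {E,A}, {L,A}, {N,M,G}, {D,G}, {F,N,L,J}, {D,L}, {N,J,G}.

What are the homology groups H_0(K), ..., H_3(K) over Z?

We work with the vertex ordering A < B < D < E < F < G < J < L < M < N. The simplices of K, each written with vertices in increasing order, are:

  0-simplices (10): A, B, D, E, F, G, J, L, M, N
  1-simplices (20): AE, AL, BL, BM, BN, DG, DL, EG, EM, FJ, FL, FN, GJ, GM, GN, JL, JN, LM, LN, MN
  2-simplices (11): BLM, BLN, BMN, EGM, FJL, FJN, FLN, GJN, GMN, JLN, LMN
  3-simplices (2): BLMN, FJLN

so the chain groups are C_0 ≅ Z^10, C_1 ≅ Z^20, C_2 ≅ Z^11, C_3 ≅ Z^2.

Boundary ∂_1: C_1 → C_0 maps an edge to its endpoints' difference, ∂[p,q] = q − p.
As a 10×20 matrix over Z this has rank 9, with invariant factors (1,1,1,1,1,1,1,1,1).

The boundary map ∂_2: C_2 → C_1 acts by ∂[p,q,r] = [q,r] − [p,r] + [p,q]. For instance
  ∂JLN = LN − JN + JL,
  ∂GJN = JN − GN + GJ.
The resulting 20×11 matrix has rank 9, and its Smith normal form has invariant factors (1,1,1,1,1,1,1,1,1).

The boundary map ∂_3: C_3 → C_2 sends each 3-simplex σ to the alternating sum Σ_i (−1)^i (σ with its i-th vertex removed). For instance
  ∂BLMN = LMN − BMN + BLN − BLM,
  ∂FJLN = JLN − FLN + FJN − FJL.
The 11×2 boundary matrix has rank 2 and Smith normal form diag(1,1).

From H_k ≅ ker(∂_k) / im(∂_{k+1}) we obtain:

  H_0: rank C_0 − rank ∂_1 = 10 − 9 = 1, and the invariant factors of ∂_1 are all 1, so H_0 ≅ Z.
  H_1: rank ker ∂_1 − rank ∂_2 = (20 − 9) − 9 = 2, and the invariant factors of ∂_2 are all 1, so H_1 ≅ Z^2.
  H_2: rank ker ∂_2 − rank ∂_3 = (11 − 9) − 2 = 0, and the invariant factors of ∂_3 are all 1, so H_2 ≅ 0.
  H_3: rank ker ∂_3 − rank ∂_4 = (2 − 2) − 0 = 0, and there is no ∂_4, so H_3 ≅ 0.

H_0 ≅ Z,  H_1 ≅ Z^2,  H_2 = 0,  H_3 = 0.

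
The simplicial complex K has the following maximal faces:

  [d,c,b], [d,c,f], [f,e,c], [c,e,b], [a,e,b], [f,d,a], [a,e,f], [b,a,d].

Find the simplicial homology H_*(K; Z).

H_0 ≅ Z,  H_1 = 0,  H_2 ≅ Z.

Order the vertices as a < b < c < d < e < f. Listing each simplex with vertices in this order, K has dimension 2 with simplices:

  0-simplices (6): a, b, c, d, e, f
  1-simplices (12): ab, ad, ae, af, bc, bd, be, cd, ce, cf, df, ef
  2-simplices (8): abd, abe, adf, aef, bcd, bce, cdf, cef

so the chain groups are C_0 ≅ Z^6, C_1 ≅ Z^12, C_2 ≅ Z^8.

The boundary map ∂_1: C_1 → C_0 sends each edge [p,q] (with p < q) to q − p. For instance
  ∂bd = d − b.
This gives a 6×12 integer matrix of rank 5; reducing to Smith normal form yields diagonal entries (1,1,1,1,1).

The boundary map ∂_2: C_2 → C_1 sends each 2-simplex [p,q,r] to [q,r] − [p,r] + [p,q]. For instance
  ∂abe = be − ae + ab,
  ∂adf = df − af + ad.
As a 12×8 matrix over Z this has rank 7, with invariant factors (1,1,1,1,1,1,1).

Computing H_k = (kernel of ∂_k) / (image of ∂_{k+1}):

  H_0: rank C_0 − rank ∂_1 = 6 − 5 = 1, and the invariant factors of ∂_1 are all 1, so H_0 ≅ Z.
  H_1: rank ker ∂_1 − rank ∂_2 = (12 − 5) − 7 = 0, and the invariant factors of ∂_2 are all 1, so H_1 ≅ 0.
  H_2: rank ker ∂_2 − rank ∂_3 = (8 − 7) − 0 = 1, and there is no ∂_3, so H_2 ≅ Z.

(K is a triangulation of the 2-sphere S^2.)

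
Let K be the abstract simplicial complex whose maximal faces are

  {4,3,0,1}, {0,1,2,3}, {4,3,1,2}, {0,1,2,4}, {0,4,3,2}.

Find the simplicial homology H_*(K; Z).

H_0 ≅ Z,  H_1 = 0,  H_2 = 0,  H_3 ≅ Z.

K has 5 vertices, 10 edges, 10 triangles, 5 3-simplices.
rank ∂_0 = 0, rank ∂_1 = 4 ⇒ b_0 = 5 − 0 − 4 = 1; all invariant factors of ∂_1 are 1 so no torsion. So H_0 ≅ Z.
rank ∂_1 = 4, rank ∂_2 = 6 ⇒ b_1 = 10 − 4 − 6 = 0; all invariant factors of ∂_2 are 1 so no torsion. So H_1 ≅ 0.
rank ∂_2 = 6, rank ∂_3 = 4 ⇒ b_2 = 10 − 6 − 4 = 0; all invariant factors of ∂_3 are 1 so no torsion. So H_2 ≅ 0.
rank ∂_3 = 4, rank ∂_4 = 0 ⇒ b_3 = 5 − 4 − 0 = 1. So H_3 ≅ Z.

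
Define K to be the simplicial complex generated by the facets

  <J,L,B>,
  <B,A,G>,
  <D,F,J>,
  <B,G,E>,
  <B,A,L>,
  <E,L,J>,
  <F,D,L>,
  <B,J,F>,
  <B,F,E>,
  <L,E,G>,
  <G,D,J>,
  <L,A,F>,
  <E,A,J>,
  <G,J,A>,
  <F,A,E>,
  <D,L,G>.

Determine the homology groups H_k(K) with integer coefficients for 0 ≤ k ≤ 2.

Order the vertices as A < B < D < E < F < G < J < L. Listing each simplex with vertices in this order, K has dimension 2 with simplices:

  0-simplices (8): A, B, D, E, F, G, J, L
  1-simplices (24): AB, AE, AF, AG, AJ, AL, BE, BF, BG, BJ, BL, DF, DG, DJ, DL, EF, EG, EJ, EL, FJ, FL, GJ, GL, JL
  2-simplices (16): ABG, ABL, AEF, AEJ, AFL, AGJ, BEF, BEG, BFJ, BJL, DFJ, DFL, DGJ, DGL, EGL, EJL

Hence C_0 ≅ Z^8, C_1 ≅ Z^24, C_2 ≅ Z^16.

The boundary map ∂_1: C_1 → C_0 maps an edge to its endpoints' difference, ∂[p,q] = q − p.
This gives a 8×24 integer matrix of rank 7; reducing to Smith normal form yields diagonal entries (1,1,1,1,1,1,1).

Boundary ∂_2: C_2 → C_1 maps a triangle to the signed sum of its edges. For instance
  ∂BEG = EG − BG + BE,
  ∂BJL = JL − BL + BJ.
The resulting 24×16 matrix has rank 15, and its Smith normal form has invariant factors (1,1,1,1,1,1,1,1,1,1,1,1,1,1,1).

Computing H_k = (kernel of ∂_k) / (image of ∂_{k+1}):

  H_0: rank C_0 − rank ∂_1 = 8 − 7 = 1, and the invariant factors of ∂_1 are all 1, so H_0 = Z.
  H_1: rank ker ∂_1 − rank ∂_2 = (24 − 7) − 15 = 2, and the invariant factors of ∂_2 are all 1, so H_1 = Z^2.
  H_2: rank ker ∂_2 − rank ∂_3 = (16 − 15) − 0 = 1, and there is no ∂_3, so H_2 = Z.

(K is a triangulation of the torus T^2.)

H_0 = Z,  H_1 = Z^2,  H_2 = Z.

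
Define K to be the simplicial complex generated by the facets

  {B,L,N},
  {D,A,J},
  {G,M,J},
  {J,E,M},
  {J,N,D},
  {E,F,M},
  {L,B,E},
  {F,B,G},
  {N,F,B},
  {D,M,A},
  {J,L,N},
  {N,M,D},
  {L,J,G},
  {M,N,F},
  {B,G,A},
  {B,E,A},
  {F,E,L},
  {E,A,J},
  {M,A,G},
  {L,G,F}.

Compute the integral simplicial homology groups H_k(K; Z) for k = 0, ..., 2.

Fix the vertex order A < B < D < E < F < G < J < L < M < N and write every simplex with vertices in increasing order. Then dim K = 2 and the simplices of K are:

  0-simplices (10): A, B, D, E, F, G, J, L, M, N
  1-simplices (30): AB, AD, AE, AG, AJ, AM, BE, BF, BG, BL, BN, DJ, DM, DN, EF, EJ, EL, EM, FG, FL, FM, FN, GJ, GL, GM, JL, JM, JN, LN, MN
  2-simplices (20): ABE, ABG, ADJ, ADM, AEJ, AGM, BEL, BFG, BFN, BLN, DJN, DMN, EFL, EFM, EJM, FGL, FMN, GJL, GJM, JLN

so the chain groups are C_0 ≅ Z^10, C_1 ≅ Z^30, C_2 ≅ Z^20.

The boundary map ∂_1: C_1 → C_0 is given by ∂[p,q] = [q] − [p]. For instance
  ∂DJ = J − D.
This gives a 10×30 integer matrix of rank 9; reducing to Smith normal form yields diagonal entries (1,1,1,1,1,1,1,1,1).

Boundary ∂_2: C_2 → C_1 acts by ∂[p,q,r] = [q,r] − [p,r] + [p,q]. For instance
  ∂GJL = JL − GL + GJ,
  ∂BFN = FN − BN + BF.
The 30×20 boundary matrix has rank 20 and Smith normal form diag(1,1,1,1,1,1,1,1,1,1,1,1,1,1,1,1,1,1,1,2).

Computing H_k = (kernel of ∂_k) / (image of ∂_{k+1}):

  H_0: rank C_0 − rank ∂_1 = 10 − 9 = 1, and the invariant factors of ∂_1 are all 1, so H_0 = Z.
  H_1: rank ker ∂_1 − rank ∂_2 = (30 − 9) − 20 = 1, and ∂_2 has invariant factor 2 > 1, so H_1 = Z ⊕ Z/2.
  H_2: rank ker ∂_2 − rank ∂_3 = (20 − 20) − 0 = 0, and there is no ∂_3, so H_2 = 0.

As a check, the Euler characteristic is 10 − 30 + 20 = 0, which agrees with 1 − 1 + 0 = 0.
(K is a triangulation of the Klein bottle.)

H_0 = Z,  H_1 = Z ⊕ Z/2,  H_2 = 0.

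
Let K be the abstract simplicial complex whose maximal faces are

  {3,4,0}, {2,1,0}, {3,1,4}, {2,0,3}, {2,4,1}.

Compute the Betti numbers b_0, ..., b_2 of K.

Fix the vertex order 0 < 1 < 2 < 3 < 4 and write every simplex with vertices in increasing order. Then dim K = 2 and the simplices of K are:

  0-simplices (5): [0], [1], [2], [3], [4]
  1-simplices (10): [0,1], [0,2], [0,3], [0,4], [1,2], [1,3], [1,4], [2,3], [2,4], [3,4]
  2-simplices (5): [0,1,2], [0,2,3], [0,3,4], [1,2,4], [1,3,4]

giving chain groups C_0 ≅ Z^5, C_1 ≅ Z^10, C_2 ≅ Z^5.

Boundary ∂_1: C_1 → C_0 is given by ∂[p,q] = [q] − [p].
As a 5×10 matrix over Z this has rank 4, with invariant factors (1,1,1,1).

Boundary ∂_2: C_2 → C_1 sends each 2-simplex [p,q,r] to [q,r] − [p,r] + [p,q]. For instance
  ∂[0,3,4] = [3,4] − [0,4] + [0,3],
  ∂[0,1,2] = [1,2] − [0,2] + [0,1].
The resulting 10×5 matrix has rank 5, and its Smith normal form has invariant factors (1,1,1,1,1).

Computing H_k = (kernel of ∂_k) / (image of ∂_{k+1}):

  H_0: rank C_0 − rank ∂_1 = 5 − 4 = 1, and the invariant factors of ∂_1 are all 1, so H_0 = Z.
  H_1: rank ker ∂_1 − rank ∂_2 = (10 − 4) − 5 = 1, and the invariant factors of ∂_2 are all 1, so H_1 = Z.
  H_2: rank ker ∂_2 − rank ∂_3 = (5 − 5) − 0 = 0, and there is no ∂_3, so H_2 = 0.

As a check, the Euler characteristic is 5 − 10 + 5 = 0, which agrees with 1 − 1 + 0 = 0.

Hence the Betti numbers are b_0 = 1, b_1 = 1, b_2 = 0.

b_0 = 1, b_1 = 1, b_2 = 0.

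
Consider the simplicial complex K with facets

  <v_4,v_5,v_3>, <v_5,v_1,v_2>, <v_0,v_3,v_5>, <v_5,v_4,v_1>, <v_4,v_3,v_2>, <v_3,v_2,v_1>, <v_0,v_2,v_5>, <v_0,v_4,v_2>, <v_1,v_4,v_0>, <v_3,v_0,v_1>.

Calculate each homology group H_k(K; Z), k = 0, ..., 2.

H_0 ≅ Z,  H_1 ≅ Z_2,  H_2 = 0.

Take the total order v_0 < v_1 < v_2 < v_3 < v_4 < v_5 on the vertex set. Then K (dimension 2) consists of the simplices:

  0-simplices (6): [v_0], [v_1], [v_2], [v_3], [v_4], [v_5]
  1-simplices (15): (15 of them)
  2-simplices (10): [v_0,v_1,v_3], [v_0,v_1,v_4], [v_0,v_2,v_4], [v_0,v_2,v_5], [v_0,v_3,v_5], [v_1,v_2,v_3], [v_1,v_2,v_5], [v_1,v_4,v_5], [v_2,v_3,v_4], [v_3,v_4,v_5]

giving chain groups C_0 ≅ Z^6, C_1 ≅ Z^15, C_2 ≅ Z^10.

The boundary map ∂_1: C_1 → C_0 sends each edge [p,q] (with p < q) to q − p. For instance
  ∂[v_3,v_4] = [v_4] − [v_3].
As a 6×15 matrix over Z this has rank 5, with invariant factors (1,1,1,1,1).

Boundary ∂_2: C_2 → C_1 sends each 2-simplex [p,q,r] to [q,r] − [p,r] + [p,q]. For instance
  ∂[v_0,v_3,v_5] = [v_3,v_5] − [v_0,v_5] + [v_0,v_3],
  ∂[v_0,v_2,v_5] = [v_2,v_5] − [v_0,v_5] + [v_0,v_2].
As a 15×10 matrix over Z this has rank 10, with invariant factors (1,1,1,1,1,1,1,1,1,2).

Now H_k = ker ∂_k / im ∂_{k+1}, so:

  H_0: rank C_0 − rank ∂_1 = 6 − 5 = 1, and the invariant factors of ∂_1 are all 1, so H_0 = Z.
  H_1: rank ker ∂_1 − rank ∂_2 = (15 − 5) − 10 = 0, and ∂_2 has invariant factor 2 > 1, so H_1 = Z_2.
  H_2: rank ker ∂_2 − rank ∂_3 = (10 − 10) − 0 = 0, and there is no ∂_3, so H_2 = 0.

(K is a triangulation of the real projective plane RP^2.)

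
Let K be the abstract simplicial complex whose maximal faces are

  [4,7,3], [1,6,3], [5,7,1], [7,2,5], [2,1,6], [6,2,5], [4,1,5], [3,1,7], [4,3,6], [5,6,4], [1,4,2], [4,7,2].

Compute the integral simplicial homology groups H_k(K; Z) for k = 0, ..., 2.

H_0 = Z,  H_1 = Z/2,  H_2 = 0.

Fix the vertex order 1 < 2 < 3 < 4 < 5 < 6 < 7 and write every simplex with vertices in increasing order. Then dim K = 2 and the simplices of K are:

  0-simplices (7): [1], [2], [3], [4], [5], [6], [7]
  1-simplices (18): [1,2], [1,3], [1,4], [1,5], [1,6], [1,7], [2,4], [2,5], [2,6], [2,7], [3,4], [3,6], [3,7], [4,5], [4,6], [4,7], [5,6], [5,7]
  2-simplices (12): [1,2,4], [1,2,6], [1,3,6], [1,3,7], [1,4,5], [1,5,7], [2,4,7], [2,5,6], [2,5,7], [3,4,6], [3,4,7], [4,5,6]

Hence C_0 ≅ Z^7, C_1 ≅ Z^18, C_2 ≅ Z^12.

∂_1: C_1 → C_0 is given by ∂[p,q] = [q] − [p].
The 7×18 boundary matrix has rank 6 and Smith normal form diag(1,1,1,1,1,1).

Boundary ∂_2: C_2 → C_1 sends each 2-simplex [p,q,r] to [q,r] − [p,r] + [p,q]. For instance
  ∂[3,4,7] = [4,7] − [3,7] + [3,4],
  ∂[2,5,6] = [5,6] − [2,6] + [2,5].
The resulting 18×12 matrix has rank 12, and its Smith normal form has invariant factors (1,1,1,1,1,1,1,1,1,1,1,2).

Computing H_k = (kernel of ∂_k) / (image of ∂_{k+1}):

  H_0: rank C_0 − rank ∂_1 = 7 − 6 = 1, and the invariant factors of ∂_1 are all 1, so H_0 = Z.
  H_1: rank ker ∂_1 − rank ∂_2 = (18 − 6) − 12 = 0, and ∂_2 has invariant factor 2 > 1, so H_1 = Z/2.
  H_2: rank ker ∂_2 − rank ∂_3 = (12 − 12) − 0 = 0, and there is no ∂_3, so H_2 = 0.

As a check, the Euler characteristic is 7 − 18 + 12 = 1, which agrees with 1 − 0 + 0 = 1.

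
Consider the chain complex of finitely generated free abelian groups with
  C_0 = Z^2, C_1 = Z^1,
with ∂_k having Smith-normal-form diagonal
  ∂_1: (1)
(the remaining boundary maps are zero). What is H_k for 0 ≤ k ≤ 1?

H_0: b_0 = 2 − 0 − 1 = 1; torsion from ∂_1 factors > 1: none. So H_0 ≅ Z.
H_1: b_1 = 1 − 1 − 0 = 0; torsion from ∂_2 factors > 1: none. So H_1 ≅ 0.

H_0 ≅ Z,  H_1 = 0.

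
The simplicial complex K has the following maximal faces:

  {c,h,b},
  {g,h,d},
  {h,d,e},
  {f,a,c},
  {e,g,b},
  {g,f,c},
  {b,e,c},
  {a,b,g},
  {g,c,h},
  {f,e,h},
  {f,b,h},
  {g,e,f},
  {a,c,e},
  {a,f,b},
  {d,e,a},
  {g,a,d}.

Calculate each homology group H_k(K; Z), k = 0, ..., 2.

H_0 = Z,  H_1 = Z^2,  H_2 = Z.

Fix the vertex order a < b < c < d < e < f < g < h and write every simplex with vertices in increasing order. Then dim K = 2 and the simplices of K are:

  0-simplices (8): a, b, c, d, e, f, g, h
  1-simplices (24): ab, ac, ad, ae, af, ag, bc, be, bf, bg, bh, ce, cf, cg, ch, de, dg, dh, ef, eg, eh, fg, fh, gh
  2-simplices (16): abf, abg, ace, acf, ade, adg, bce, bch, beg, bfh, cfg, cgh, deh, dgh, efg, efh

Hence C_0 ≅ Z^8, C_1 ≅ Z^24, C_2 ≅ Z^16.

∂_1: C_1 → C_0 maps an edge to its endpoints' difference, ∂[p,q] = q − p.
This gives a 8×24 integer matrix of rank 7; reducing to Smith normal form yields diagonal entries (1,1,1,1,1,1,1).

The boundary map ∂_2: C_2 → C_1 acts by ∂[p,q,r] = [q,r] − [p,r] + [p,q]. For instance
  ∂bfh = fh − bh + bf,
  ∂bch = ch − bh + bc.
The 24×16 boundary matrix has rank 15 and Smith normal form diag(1,1,1,1,1,1,1,1,1,1,1,1,1,1,1).

Reading off H_k = ker ∂_k / im ∂_{k+1}:

  H_0: rank C_0 − rank ∂_1 = 8 − 7 = 1, and the invariant factors of ∂_1 are all 1, so H_0 = Z.
  H_1: rank ker ∂_1 − rank ∂_2 = (24 − 7) − 15 = 2, and the invariant factors of ∂_2 are all 1, so H_1 = Z^2.
  H_2: rank ker ∂_2 − rank ∂_3 = (16 − 15) − 0 = 1, and there is no ∂_3, so H_2 = Z.

(K is a triangulation of the torus T^2.)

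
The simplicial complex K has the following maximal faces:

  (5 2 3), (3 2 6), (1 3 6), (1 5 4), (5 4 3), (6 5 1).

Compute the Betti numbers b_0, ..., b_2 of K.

Fix the vertex order 1 < 2 < 3 < 4 < 5 < 6 and write every simplex with vertices in increasing order. Then dim K = 2 and the simplices of K are:

  0-simplices (6): [1], [2], [3], [4], [5], [6]
  1-simplices (12): [1,3], [1,4], [1,5], [1,6], [2,3], [2,5], [2,6], [3,4], [3,5], [3,6], [4,5], [5,6]
  2-simplices (6): [1,3,6], [1,4,5], [1,5,6], [2,3,5], [2,3,6], [3,4,5]

Hence C_0 ≅ Z^6, C_1 ≅ Z^12, C_2 ≅ Z^6.

Boundary ∂_1: C_1 → C_0 maps an edge to its endpoints' difference, ∂[p,q] = q − p.
The resulting 6×12 matrix has rank 5, and its Smith normal form has invariant factors (1,1,1,1,1).

Boundary ∂_2: C_2 → C_1 maps a triangle to the signed sum of its edges. For instance
  ∂[2,3,6] = [3,6] − [2,6] + [2,3],
  ∂[1,3,6] = [3,6] − [1,6] + [1,3].
The 12×6 boundary matrix has rank 6 and Smith normal form diag(1,1,1,1,1,1).

Reading off H_k = ker ∂_k / im ∂_{k+1}:

  H_0: rank C_0 − rank ∂_1 = 6 − 5 = 1, and the invariant factors of ∂_1 are all 1, so H_0 ≅ Z.
  H_1: rank ker ∂_1 − rank ∂_2 = (12 − 5) − 6 = 1, and the invariant factors of ∂_2 are all 1, so H_1 ≅ Z.
  H_2: rank ker ∂_2 − rank ∂_3 = (6 − 6) − 0 = 0, and there is no ∂_3, so H_2 ≅ 0.

(K is a triangulation of the cylinder S^1 x I.)

Hence the Betti numbers are b_0 = 1, b_1 = 1, b_2 = 0.

b_0 = 1, b_1 = 1, b_2 = 0.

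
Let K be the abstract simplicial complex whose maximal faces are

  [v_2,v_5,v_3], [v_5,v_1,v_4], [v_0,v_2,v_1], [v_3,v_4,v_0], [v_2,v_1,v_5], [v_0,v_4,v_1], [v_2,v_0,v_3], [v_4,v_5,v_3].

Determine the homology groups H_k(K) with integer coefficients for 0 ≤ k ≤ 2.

Take the total order v_0 < v_1 < v_2 < v_3 < v_4 < v_5 on the vertex set. Then K (dimension 2) consists of the simplices:

  0-simplices (6): [v_0], [v_1], [v_2], [v_3], [v_4], [v_5]
  1-simplices (12): [v_0,v_1], [v_0,v_2], [v_0,v_3], [v_0,v_4], [v_1,v_2], [v_1,v_4], [v_1,v_5], [v_2,v_3], [v_2,v_5], [v_3,v_4], [v_3,v_5], [v_4,v_5]
  2-simplices (8): [v_0,v_1,v_2], [v_0,v_1,v_4], [v_0,v_2,v_3], [v_0,v_3,v_4], [v_1,v_2,v_5], [v_1,v_4,v_5], [v_2,v_3,v_5], [v_3,v_4,v_5]

so the chain groups are C_0 ≅ Z^6, C_1 ≅ Z^12, C_2 ≅ Z^8.

The boundary map ∂_1: C_1 → C_0 sends each edge [p,q] (with p < q) to q − p.
The 6×12 boundary matrix has rank 5 and Smith normal form diag(1,1,1,1,1).

The boundary map ∂_2: C_2 → C_1 sends each 2-simplex [p,q,r] to [q,r] − [p,r] + [p,q]. For instance
  ∂[v_1,v_2,v_5] = [v_2,v_5] − [v_1,v_5] + [v_1,v_2],
  ∂[v_0,v_1,v_4] = [v_1,v_4] − [v_0,v_4] + [v_0,v_1].
This gives a 12×8 integer matrix of rank 7; reducing to Smith normal form yields diagonal entries (1,1,1,1,1,1,1).

From H_k ≅ ker(∂_k) / im(∂_{k+1}) we obtain:

  H_0: rank C_0 − rank ∂_1 = 6 − 5 = 1, and the invariant factors of ∂_1 are all 1, so H_0 = Z.
  H_1: rank ker ∂_1 − rank ∂_2 = (12 − 5) − 7 = 0, and the invariant factors of ∂_2 are all 1, so H_1 = 0.
  H_2: rank ker ∂_2 − rank ∂_3 = (8 − 7) − 0 = 1, and there is no ∂_3, so H_2 = Z.

(K is a triangulation of the 2-sphere S^2.)

H_0 ≅ Z,  H_1 = 0,  H_2 ≅ Z.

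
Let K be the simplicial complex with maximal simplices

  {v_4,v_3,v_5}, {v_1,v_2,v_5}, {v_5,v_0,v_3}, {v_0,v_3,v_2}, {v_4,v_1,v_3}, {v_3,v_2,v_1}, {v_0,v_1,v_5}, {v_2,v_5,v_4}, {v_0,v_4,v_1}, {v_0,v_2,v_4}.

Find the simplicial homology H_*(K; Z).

We work with the vertex ordering v_0 < v_1 < v_2 < v_3 < v_4 < v_5. The simplices of K, each written with vertices in increasing order, are:

  0-simplices (6): [v_0], [v_1], [v_2], [v_3], [v_4], [v_5]
  1-simplices (15): (15 of them)
  2-simplices (10): [v_0,v_1,v_4], [v_0,v_1,v_5], [v_0,v_2,v_3], [v_0,v_2,v_4], [v_0,v_3,v_5], [v_1,v_2,v_3], [v_1,v_2,v_5], [v_1,v_3,v_4], [v_2,v_4,v_5], [v_3,v_4,v_5]

Hence C_0 ≅ Z^6, C_1 ≅ Z^15, C_2 ≅ Z^10.

∂_1: C_1 → C_0 sends each edge [p,q] (with p < q) to q − p.
This gives a 6×15 integer matrix of rank 5; reducing to Smith normal form yields diagonal entries (1,1,1,1,1).

Boundary ∂_2: C_2 → C_1 acts by ∂[p,q,r] = [q,r] − [p,r] + [p,q]. For instance
  ∂[v_0,v_2,v_3] = [v_2,v_3] − [v_0,v_3] + [v_0,v_2],
  ∂[v_0,v_1,v_4] = [v_1,v_4] − [v_0,v_4] + [v_0,v_1].
The resulting 15×10 matrix has rank 10, and its Smith normal form has invariant factors (1,1,1,1,1,1,1,1,1,2).

Computing H_k = (kernel of ∂_k) / (image of ∂_{k+1}):

  H_0: rank C_0 − rank ∂_1 = 6 − 5 = 1, and the invariant factors of ∂_1 are all 1, so H_0 ≅ Z.
  H_1: rank ker ∂_1 − rank ∂_2 = (15 − 5) − 10 = 0, and ∂_2 has invariant factor 2 > 1, so H_1 ≅ Z/2Z.
  H_2: rank ker ∂_2 − rank ∂_3 = (10 − 10) − 0 = 0, and there is no ∂_3, so H_2 ≅ 0.

H_0 ≅ Z,  H_1 ≅ Z/2Z,  H_2 = 0.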